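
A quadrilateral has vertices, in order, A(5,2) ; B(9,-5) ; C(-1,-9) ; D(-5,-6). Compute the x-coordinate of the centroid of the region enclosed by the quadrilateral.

Apply Gauss's area formula. First the cross-terms c_i = x_i·y_{i+1} − x_{i+1}·y_i:
  -43, -86, -39, 20  ⇒  2A = -148, A = -74.
Then Σ (x_i + x_{i+1})·c_i = -1056, so x̄ = -1056 / (6·(-74)) = 88/37.

88/37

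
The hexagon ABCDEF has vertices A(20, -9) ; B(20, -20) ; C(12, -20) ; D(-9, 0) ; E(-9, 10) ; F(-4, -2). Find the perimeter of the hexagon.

|AB| = √((0)² + (-11)²) = √121 = 11
|BC| = √((-8)² + (0)²) = √64 = 8
|CD| = √((-21)² + (20)²) = √841 = 29
|DE| = √((0)² + (10)²) = √100 = 10
|EF| = √((5)² + (-12)²) = √169 = 13
|FA| = √((24)² + (-7)²) = √625 = 25
Perimeter = 11 + 8 + 29 + 10 + 13 + 25 = 96.

96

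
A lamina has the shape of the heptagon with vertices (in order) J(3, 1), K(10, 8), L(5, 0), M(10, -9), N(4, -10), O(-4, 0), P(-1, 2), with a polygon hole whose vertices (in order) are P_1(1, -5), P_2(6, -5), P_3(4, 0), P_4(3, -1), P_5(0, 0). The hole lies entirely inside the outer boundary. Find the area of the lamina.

74.5

Outer boundary:
Apply the surveyor's formula: 2A = Σ (x_i·y_{i+1} − x_{i+1}·y_i), indices taken mod 7.
Cross-terms: 14, -40, -45, -64, -40, -8, -7  ⇒  Σ = -190
Area = |Σ|/2 = 95.
Hole:
Apply the shoelace (surveyor's) formula: 2A = Σ (x_i·y_{i+1} − x_{i+1}·y_i), indices taken mod 5.
P_1→P_2: (1)(-5) − (6)(-5) = 25
P_2→P_3: (6)(0) − (4)(-5) = 20
P_3→P_4: (4)(-1) − (3)(0) = -4
P_4→P_5: (3)(0) − (0)(-1) = 0
P_5→P_1: (0)(-5) − (1)(0) = 0
Σ = 41
Area = |Σ|/2 = 20.5.
Net area = 95 − 20.5 = 74.5.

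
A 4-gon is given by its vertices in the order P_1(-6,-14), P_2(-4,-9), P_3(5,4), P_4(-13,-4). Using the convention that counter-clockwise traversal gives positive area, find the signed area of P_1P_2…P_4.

108.5

Cross-terms: -2, 29, 32, 158  ⇒  Σ = 217
Signed area = Σ/2 = 108.5 (positive ⇒ counter-clockwise traversal).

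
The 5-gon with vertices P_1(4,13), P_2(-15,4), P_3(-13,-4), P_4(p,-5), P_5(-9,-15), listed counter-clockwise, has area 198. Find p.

Write out the shoelace sum; only the two edges meeting at P_4 involve p:
2·Area = [((-13)·(-5) − p·(-4)) + (p·(-15) − (-9)·(-5))] + 266
       = -11·p + 286 = 396
⇒ p = -10.

-10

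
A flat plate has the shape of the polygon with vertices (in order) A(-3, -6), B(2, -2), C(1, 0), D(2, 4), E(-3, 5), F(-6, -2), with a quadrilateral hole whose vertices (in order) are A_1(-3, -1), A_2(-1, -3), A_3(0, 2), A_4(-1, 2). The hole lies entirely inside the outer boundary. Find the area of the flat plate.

48.5

Outer boundary:
Apply the shoelace formula: 2A = Σ (x_i·y_{i+1} − x_{i+1}·y_i), indices taken mod 6.
Σ = (18) + (2) + (4) + (22) + (36) + (30) = 112
Area = |Σ|/2 = 56.
Hole:
Cross-terms: 8, -2, 2, 7  ⇒  Σ = 15
Area = |Σ|/2 = 7.5.
Net area = 56 − 7.5 = 48.5.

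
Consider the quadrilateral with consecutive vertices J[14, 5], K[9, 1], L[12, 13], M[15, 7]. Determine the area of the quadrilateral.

30

Apply the shoelace (surveyor's) formula: 2A = Σ (x_i·y_{i+1} − x_{i+1}·y_i), indices taken mod 4.
Cross-terms: -31, 105, -111, -23  ⇒  Σ = -60
Area = |Σ|/2 = 30.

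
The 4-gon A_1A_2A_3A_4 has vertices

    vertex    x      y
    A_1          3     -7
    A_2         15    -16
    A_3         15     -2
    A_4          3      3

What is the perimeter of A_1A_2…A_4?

|A_1A_2| = √((12)² + (-9)²) = √225 = 15
|A_2A_3| = √((0)² + (14)²) = √196 = 14
|A_3A_4| = √((-12)² + (5)²) = √169 = 13
|A_4A_1| = √((0)² + (-10)²) = √100 = 10
Perimeter = 15 + 14 + 13 + 10 = 52.

52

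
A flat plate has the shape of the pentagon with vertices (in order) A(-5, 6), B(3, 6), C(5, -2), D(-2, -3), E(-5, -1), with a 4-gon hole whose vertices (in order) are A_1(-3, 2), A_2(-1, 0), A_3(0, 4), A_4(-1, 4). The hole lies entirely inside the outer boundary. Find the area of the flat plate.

Outer boundary:
Apply the surveyor's formula: 2A = Σ (x_i·y_{i+1} − x_{i+1}·y_i), indices taken mod 5.
Σ = (-48) + (-36) + (-19) + (-13) + (-35) = -151
Area = |Σ|/2 = 75.5.
Hole:
Apply Gauss's area formula: 2A = Σ (x_i·y_{i+1} − x_{i+1}·y_i), indices taken mod 4.
A_1→A_2: (-3)(0) − (-1)(2) = 2
A_2→A_3: (-1)(4) − (0)(0) = -4
A_3→A_4: (0)(4) − (-1)(4) = 4
A_4→A_1: (-1)(2) − (-3)(4) = 10
Σ = 12
Area = |Σ|/2 = 6.
Net area = 75.5 − 6 = 69.5.

69.5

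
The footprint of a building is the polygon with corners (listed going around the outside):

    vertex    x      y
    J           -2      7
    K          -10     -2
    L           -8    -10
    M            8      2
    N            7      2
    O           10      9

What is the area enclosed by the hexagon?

Apply the shoelace formula: 2A = Σ (x_i·y_{i+1} − x_{i+1}·y_i), indices taken mod 6.
Cross-terms: 74, 84, 64, 2, 43, 88  ⇒  Σ = 355
Area = |Σ|/2 = 177.5.

177.5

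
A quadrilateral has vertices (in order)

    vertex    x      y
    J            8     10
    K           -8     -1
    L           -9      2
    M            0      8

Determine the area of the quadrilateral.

44.5

Apply Gauss's area formula: 2A = Σ (x_i·y_{i+1} − x_{i+1}·y_i), indices taken mod 4.
Cross-terms: 72, -25, -72, -64  ⇒  Σ = -89
Area = |Σ|/2 = 44.5.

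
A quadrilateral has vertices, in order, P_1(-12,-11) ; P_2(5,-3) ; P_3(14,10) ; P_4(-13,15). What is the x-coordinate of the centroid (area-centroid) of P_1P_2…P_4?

-368/141

Apply the shoelace (surveyor's) formula. First the cross-terms c_i = x_i·y_{i+1} − x_{i+1}·y_i:
  91, 92, 340, 323  ⇒  2A = 846, A = 423.
Then Σ (x_i + x_{i+1})·c_i = -6624, so x̄ = -6624 / (6·423) = -368/141.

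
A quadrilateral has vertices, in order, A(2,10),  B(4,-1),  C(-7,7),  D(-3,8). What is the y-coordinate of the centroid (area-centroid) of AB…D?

535/102

Apply the surveyor's formula. First the cross-terms c_i = x_i·y_{i+1} − x_{i+1}·y_i:
  -42, 21, -35, -46  ⇒  2A = -102, A = -51.
Then Σ (y_i + y_{i+1})·c_i = -1605, so ȳ = -1605 / (6·(-51)) = 535/102.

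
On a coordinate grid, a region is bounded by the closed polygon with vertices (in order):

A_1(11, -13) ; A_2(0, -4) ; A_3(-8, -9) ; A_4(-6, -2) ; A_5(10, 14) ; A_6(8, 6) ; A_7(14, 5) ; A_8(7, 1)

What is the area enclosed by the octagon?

198.5

Cross-terms: -44, -32, -38, -64, -52, -44, -21, -102  ⇒  Σ = -397
Area = |Σ|/2 = 198.5.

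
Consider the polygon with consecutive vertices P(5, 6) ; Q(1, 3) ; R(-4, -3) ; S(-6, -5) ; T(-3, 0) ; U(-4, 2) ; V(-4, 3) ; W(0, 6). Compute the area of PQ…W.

29.5

Apply the shoelace formula: 2A = Σ (x_i·y_{i+1} − x_{i+1}·y_i), indices taken mod 8.
Cross-terms: 9, 9, 2, -15, -6, -4, -24, -30  ⇒  Σ = -59
Area = |Σ|/2 = 29.5.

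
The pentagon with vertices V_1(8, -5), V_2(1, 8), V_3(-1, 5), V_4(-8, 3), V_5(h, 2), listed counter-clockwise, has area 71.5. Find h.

-7

The doubled signed area Σ (x_i y_{i+1} − x_{i+1} y_i) is linear in h.
With h=0 it equals 87; the coefficient of h is -8 (from the two edges through V_5).
So -8·h + 87 = 2·71.5 = 143 ⇒ h = -7.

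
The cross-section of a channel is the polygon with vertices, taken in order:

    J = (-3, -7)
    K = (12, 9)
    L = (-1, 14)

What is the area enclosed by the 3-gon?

Apply the shoelace (surveyor's) formula: 2A = Σ (x_i·y_{i+1} − x_{i+1}·y_i), indices taken mod 3.
Σ = (57) + (177) + (49) = 283
Area = |Σ|/2 = 141.5.

141.5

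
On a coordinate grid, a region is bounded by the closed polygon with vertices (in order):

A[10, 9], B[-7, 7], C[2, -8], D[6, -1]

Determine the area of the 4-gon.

142.5

A→B: (10)(7) − (-7)(9) = 133
B→C: (-7)(-8) − (2)(7) = 42
C→D: (2)(-1) − (6)(-8) = 46
D→A: (6)(9) − (10)(-1) = 64
Σ = 285
Area = |Σ|/2 = 142.5.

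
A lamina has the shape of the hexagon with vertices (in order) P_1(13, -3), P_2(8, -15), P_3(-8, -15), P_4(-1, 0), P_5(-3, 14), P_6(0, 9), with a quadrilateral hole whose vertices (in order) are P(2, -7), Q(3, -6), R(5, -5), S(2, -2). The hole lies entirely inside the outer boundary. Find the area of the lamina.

Outer boundary:
Apply the shoelace formula: 2A = Σ (x_i·y_{i+1} − x_{i+1}·y_i), indices taken mod 6.
Σ = (-171) + (-240) + (-15) + (-14) + (-27) + (-117) = -584
Area = |Σ|/2 = 292.
Hole:
Σ = (9) + (15) + (0) + (-10) = 14
Area = |Σ|/2 = 7.
Net area = 292 − 7 = 285.

285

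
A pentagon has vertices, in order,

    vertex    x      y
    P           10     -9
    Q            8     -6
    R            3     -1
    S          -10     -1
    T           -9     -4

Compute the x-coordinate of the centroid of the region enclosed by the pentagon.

Apply the surveyor's formula. First the cross-terms c_i = x_i·y_{i+1} − x_{i+1}·y_i:
  12, 10, -13, 31, 121  ⇒  2A = 161, A = 80.5.
Then Σ (x_i + x_{i+1})·c_i = -51, so x̄ = -51 / (6·80.5) = -17/161.

-17/161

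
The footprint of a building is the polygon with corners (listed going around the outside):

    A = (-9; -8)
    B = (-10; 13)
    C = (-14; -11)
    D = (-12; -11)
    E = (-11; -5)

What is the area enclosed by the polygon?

Apply the shoelace formula: 2A = Σ (x_i·y_{i+1} − x_{i+1}·y_i), indices taken mod 5.
Σ = (-197) + (292) + (22) + (-61) + (43) = 99
Area = |Σ|/2 = 49.5.

49.5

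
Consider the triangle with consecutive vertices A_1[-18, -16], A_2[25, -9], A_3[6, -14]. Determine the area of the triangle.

Σ = (562) + (-296) + (-348) = -82
Area = |Σ|/2 = 41.

41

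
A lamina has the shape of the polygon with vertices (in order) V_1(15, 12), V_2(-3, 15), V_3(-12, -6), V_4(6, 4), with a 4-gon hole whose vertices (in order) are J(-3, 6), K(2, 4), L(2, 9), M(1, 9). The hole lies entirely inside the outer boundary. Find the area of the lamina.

Outer boundary:
Apply Gauss's area formula: 2A = Σ (x_i·y_{i+1} − x_{i+1}·y_i), indices taken mod 4.
Σ = (261) + (198) + (-12) + (12) = 459
Area = |Σ|/2 = 229.5.
Hole:
Apply the shoelace formula: 2A = Σ (x_i·y_{i+1} − x_{i+1}·y_i), indices taken mod 4.
Σ = (-24) + (10) + (9) + (33) = 28
Area = |Σ|/2 = 14.
Net area = 229.5 − 14 = 215.5.

215.5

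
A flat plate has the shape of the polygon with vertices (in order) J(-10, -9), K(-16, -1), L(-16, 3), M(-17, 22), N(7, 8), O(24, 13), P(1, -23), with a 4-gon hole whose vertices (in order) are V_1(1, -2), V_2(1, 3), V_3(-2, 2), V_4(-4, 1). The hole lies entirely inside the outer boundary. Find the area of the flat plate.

Outer boundary:
Apply the surveyor's formula: 2A = Σ (x_i·y_{i+1} − x_{i+1}·y_i), indices taken mod 7.
J→K: (-10)(-1) − (-16)(-9) = -134
K→L: (-16)(3) − (-16)(-1) = -64
L→M: (-16)(22) − (-17)(3) = -301
M→N: (-17)(8) − (7)(22) = -290
N→O: (7)(13) − (24)(8) = -101
O→P: (24)(-23) − (1)(13) = -565
P→J: (1)(-9) − (-10)(-23) = -239
Σ = -1694
Area = |Σ|/2 = 847.
Hole:
Σ = (5) + (8) + (6) + (7) = 26
Area = |Σ|/2 = 13.
Net area = 847 − 13 = 834.

834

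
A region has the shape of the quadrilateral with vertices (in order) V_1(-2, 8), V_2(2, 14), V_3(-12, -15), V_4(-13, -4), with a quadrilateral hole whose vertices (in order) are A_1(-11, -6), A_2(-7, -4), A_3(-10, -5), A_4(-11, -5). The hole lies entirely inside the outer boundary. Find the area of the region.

Outer boundary:
Σ = (-44) + (138) + (-147) + (-112) = -165
Area = |Σ|/2 = 82.5.
Hole:
Apply the shoelace formula: 2A = Σ (x_i·y_{i+1} − x_{i+1}·y_i), indices taken mod 4.
Cross-terms: 2, -5, -5, 11  ⇒  Σ = 3
Area = |Σ|/2 = 1.5.
Net area = 82.5 − 1.5 = 81.

81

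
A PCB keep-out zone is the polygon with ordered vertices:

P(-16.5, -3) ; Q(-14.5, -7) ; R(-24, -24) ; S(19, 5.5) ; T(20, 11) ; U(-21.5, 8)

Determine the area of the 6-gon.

634

Apply the shoelace (surveyor's) formula: 2A = Σ (x_i·y_{i+1} − x_{i+1}·y_i), indices taken mod 6.
Cross-terms: 72, 180, 324, 99, 396.5, 196.5  ⇒  Σ = 1268
Area = |Σ|/2 = 634.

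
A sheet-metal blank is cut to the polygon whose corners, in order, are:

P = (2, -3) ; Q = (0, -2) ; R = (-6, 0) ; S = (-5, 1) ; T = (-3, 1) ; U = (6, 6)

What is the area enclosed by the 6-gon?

39

Apply the surveyor's formula: 2A = Σ (x_i·y_{i+1} − x_{i+1}·y_i), indices taken mod 6.
P→Q: (2)(-2) − (0)(-3) = -4
Q→R: (0)(0) − (-6)(-2) = -12
R→S: (-6)(1) − (-5)(0) = -6
S→T: (-5)(1) − (-3)(1) = -2
T→U: (-3)(6) − (6)(1) = -24
U→P: (6)(-3) − (2)(6) = -30
Σ = -78
Area = |Σ|/2 = 39.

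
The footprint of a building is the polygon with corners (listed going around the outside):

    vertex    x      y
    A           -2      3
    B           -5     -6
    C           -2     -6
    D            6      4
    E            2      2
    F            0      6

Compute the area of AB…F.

Σ = (27) + (18) + (28) + (4) + (12) + (12) = 101
Area = |Σ|/2 = 50.5.

50.5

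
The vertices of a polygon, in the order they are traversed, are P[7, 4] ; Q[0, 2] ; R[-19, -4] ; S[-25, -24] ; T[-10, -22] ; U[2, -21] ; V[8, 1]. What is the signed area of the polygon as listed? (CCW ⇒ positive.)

Apply the shoelace (surveyor's) formula: 2A = Σ (x_i·y_{i+1} − x_{i+1}·y_i), indices taken mod 7.
Σ = (14) + (38) + (356) + (310) + (254) + (170) + (25) = 1167
Signed area = Σ/2 = 583.5 (positive ⇒ counter-clockwise traversal).

583.5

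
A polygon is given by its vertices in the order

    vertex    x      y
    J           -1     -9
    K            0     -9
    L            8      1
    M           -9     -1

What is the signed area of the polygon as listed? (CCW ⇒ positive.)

Apply the shoelace formula: 2A = Σ (x_i·y_{i+1} − x_{i+1}·y_i), indices taken mod 4.
Σ = (9) + (72) + (1) + (80) = 162
Signed area = Σ/2 = 81 (positive ⇒ counter-clockwise traversal).

81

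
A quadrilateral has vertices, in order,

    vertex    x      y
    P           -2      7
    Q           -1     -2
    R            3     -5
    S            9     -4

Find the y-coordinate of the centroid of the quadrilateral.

-7/15

Apply the surveyor's formula. First the cross-terms c_i = x_i·y_{i+1} − x_{i+1}·y_i:
  11, 11, 33, 55  ⇒  2A = 110, A = 55.
Then Σ (y_i + y_{i+1})·c_i = -154, so ȳ = -154 / (6·55) = -7/15.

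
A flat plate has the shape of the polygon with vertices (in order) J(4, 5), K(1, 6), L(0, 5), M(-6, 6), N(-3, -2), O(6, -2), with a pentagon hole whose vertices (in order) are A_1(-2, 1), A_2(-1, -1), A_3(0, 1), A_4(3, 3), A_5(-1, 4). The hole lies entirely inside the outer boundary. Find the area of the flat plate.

Outer boundary:
Cross-terms: 19, 5, 30, 30, 18, 38  ⇒  Σ = 140
Area = |Σ|/2 = 70.
Hole:
Apply Gauss's area formula: 2A = Σ (x_i·y_{i+1} − x_{i+1}·y_i), indices taken mod 5.
Σ = (3) + (-1) + (-3) + (15) + (7) = 21
Area = |Σ|/2 = 10.5.
Net area = 70 − 10.5 = 59.5.

59.5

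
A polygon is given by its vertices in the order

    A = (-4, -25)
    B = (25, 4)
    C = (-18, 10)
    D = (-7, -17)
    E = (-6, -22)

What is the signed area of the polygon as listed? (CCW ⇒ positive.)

710.5

Apply the shoelace formula: 2A = Σ (x_i·y_{i+1} − x_{i+1}·y_i), indices taken mod 5.
A→B: (-4)(4) − (25)(-25) = 609
B→C: (25)(10) − (-18)(4) = 322
C→D: (-18)(-17) − (-7)(10) = 376
D→E: (-7)(-22) − (-6)(-17) = 52
E→A: (-6)(-25) − (-4)(-22) = 62
Σ = 1421
Signed area = Σ/2 = 710.5 (positive ⇒ counter-clockwise traversal).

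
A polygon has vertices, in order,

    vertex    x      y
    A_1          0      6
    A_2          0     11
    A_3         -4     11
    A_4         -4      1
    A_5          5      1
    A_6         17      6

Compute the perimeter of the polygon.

|A_1A_2| = √((0)² + (5)²) = √25 = 5
|A_2A_3| = √((-4)² + (0)²) = √16 = 4
|A_3A_4| = √((0)² + (-10)²) = √100 = 10
|A_4A_5| = √((9)² + (0)²) = √81 = 9
|A_5A_6| = √((12)² + (5)²) = √169 = 13
|A_6A_1| = √((-17)² + (0)²) = √289 = 17
Perimeter = 5 + 4 + 10 + 9 + 13 + 17 = 58.

58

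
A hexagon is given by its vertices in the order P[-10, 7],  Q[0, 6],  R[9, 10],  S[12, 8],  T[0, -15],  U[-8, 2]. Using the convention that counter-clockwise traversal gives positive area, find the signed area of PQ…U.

-249

Apply the shoelace formula: 2A = Σ (x_i·y_{i+1} − x_{i+1}·y_i), indices taken mod 6.
Cross-terms: -60, -54, -48, -180, -120, -36  ⇒  Σ = -498
Signed area = Σ/2 = -249 (negative ⇒ clockwise traversal).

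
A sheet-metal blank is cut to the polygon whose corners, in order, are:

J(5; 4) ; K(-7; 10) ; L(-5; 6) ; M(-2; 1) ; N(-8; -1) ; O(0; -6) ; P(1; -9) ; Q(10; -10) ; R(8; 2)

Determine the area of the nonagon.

179.5

J→K: (5)(10) − (-7)(4) = 78
K→L: (-7)(6) − (-5)(10) = 8
L→M: (-5)(1) − (-2)(6) = 7
M→N: (-2)(-1) − (-8)(1) = 10
N→O: (-8)(-6) − (0)(-1) = 48
O→P: (0)(-9) − (1)(-6) = 6
P→Q: (1)(-10) − (10)(-9) = 80
Q→R: (10)(2) − (8)(-10) = 100
R→J: (8)(4) − (5)(2) = 22
Σ = 359
Area = |Σ|/2 = 179.5.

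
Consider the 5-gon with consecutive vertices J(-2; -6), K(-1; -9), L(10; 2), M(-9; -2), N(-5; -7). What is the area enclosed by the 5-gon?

Apply the shoelace (surveyor's) formula: 2A = Σ (x_i·y_{i+1} − x_{i+1}·y_i), indices taken mod 5.
Cross-terms: 12, 88, -2, 53, 16  ⇒  Σ = 167
Area = |Σ|/2 = 83.5.

83.5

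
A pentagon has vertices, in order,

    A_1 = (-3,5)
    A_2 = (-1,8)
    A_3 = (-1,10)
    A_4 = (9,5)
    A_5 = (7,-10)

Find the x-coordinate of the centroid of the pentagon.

Apply the surveyor's formula. First the cross-terms c_i = x_i·y_{i+1} − x_{i+1}·y_i:
  -19, -2, -95, -125, 5  ⇒  2A = -236, A = -118.
Then Σ (x_i + x_{i+1})·c_i = -2660, so x̄ = -2660 / (6·(-118)) = 665/177.

665/177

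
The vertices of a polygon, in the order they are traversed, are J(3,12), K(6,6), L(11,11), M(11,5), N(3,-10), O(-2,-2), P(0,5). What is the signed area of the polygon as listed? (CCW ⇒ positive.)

-148

Apply the surveyor's formula: 2A = Σ (x_i·y_{i+1} − x_{i+1}·y_i), indices taken mod 7.
J→K: (3)(6) − (6)(12) = -54
K→L: (6)(11) − (11)(6) = 0
L→M: (11)(5) − (11)(11) = -66
M→N: (11)(-10) − (3)(5) = -125
N→O: (3)(-2) − (-2)(-10) = -26
O→P: (-2)(5) − (0)(-2) = -10
P→J: (0)(12) − (3)(5) = -15
Σ = -296
Signed area = Σ/2 = -148 (negative ⇒ clockwise traversal).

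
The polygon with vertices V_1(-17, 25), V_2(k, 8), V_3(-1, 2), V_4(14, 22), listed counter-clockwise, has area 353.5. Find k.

The doubled signed area Σ (x_i y_{i+1} − x_{i+1} y_i) is linear in k.
With k=0 it equals 546; the coefficient of k is -23 (from the two edges through V_2).
So -23·k + 546 = 2·353.5 = 707 ⇒ k = -7.

-7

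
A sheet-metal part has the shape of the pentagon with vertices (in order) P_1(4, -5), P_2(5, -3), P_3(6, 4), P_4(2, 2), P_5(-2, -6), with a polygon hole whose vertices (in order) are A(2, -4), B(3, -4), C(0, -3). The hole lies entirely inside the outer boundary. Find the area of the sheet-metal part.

Outer boundary:
Σ = (13) + (38) + (4) + (-8) + (34) = 81
Area = |Σ|/2 = 40.5.
Hole:
Apply the shoelace formula: 2A = Σ (x_i·y_{i+1} − x_{i+1}·y_i), indices taken mod 3.
Σ = (4) + (-9) + (6) = 1
Area = |Σ|/2 = 0.5.
Net area = 40.5 − 0.5 = 40.

40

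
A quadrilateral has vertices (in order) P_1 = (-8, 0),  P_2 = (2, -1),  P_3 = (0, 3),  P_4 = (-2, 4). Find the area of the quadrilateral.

26

Apply the shoelace formula: 2A = Σ (x_i·y_{i+1} − x_{i+1}·y_i), indices taken mod 4.
Σ = (8) + (6) + (6) + (32) = 52
Area = |Σ|/2 = 26.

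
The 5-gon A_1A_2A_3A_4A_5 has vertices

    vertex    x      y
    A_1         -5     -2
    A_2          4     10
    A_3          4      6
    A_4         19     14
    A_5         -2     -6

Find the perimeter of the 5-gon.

|A_1A_2| = √((9)² + (12)²) = √225 = 15
|A_2A_3| = √((0)² + (-4)²) = √16 = 4
|A_3A_4| = √((15)² + (8)²) = √289 = 17
|A_4A_5| = √((-21)² + (-20)²) = √841 = 29
|A_5A_1| = √((-3)² + (4)²) = √25 = 5
Perimeter = 15 + 4 + 17 + 29 + 5 = 70.

70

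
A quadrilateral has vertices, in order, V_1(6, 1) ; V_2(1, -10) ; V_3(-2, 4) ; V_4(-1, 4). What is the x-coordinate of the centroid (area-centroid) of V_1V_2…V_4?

Apply the shoelace formula. First the cross-terms c_i = x_i·y_{i+1} − x_{i+1}·y_i:
  -61, -16, -4, -25  ⇒  2A = -106, A = -53.
Then Σ (x_i + x_{i+1})·c_i = -524, so x̄ = -524 / (6·(-53)) = 262/159.

262/159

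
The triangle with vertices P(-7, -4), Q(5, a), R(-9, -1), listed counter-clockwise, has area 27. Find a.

5

The doubled signed area Σ (x_i y_{i+1} − x_{i+1} y_i) is linear in a.
With a=0 it equals 44; the coefficient of a is 2 (from the two edges through Q).
So 2·a + 44 = 2·27 = 54 ⇒ a = 5.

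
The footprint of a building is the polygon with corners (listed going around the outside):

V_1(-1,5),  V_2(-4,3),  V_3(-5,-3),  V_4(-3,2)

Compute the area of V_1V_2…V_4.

Apply the shoelace (surveyor's) formula: 2A = Σ (x_i·y_{i+1} − x_{i+1}·y_i), indices taken mod 4.
Cross-terms: 17, 27, -19, -13  ⇒  Σ = 12
Area = |Σ|/2 = 6.

6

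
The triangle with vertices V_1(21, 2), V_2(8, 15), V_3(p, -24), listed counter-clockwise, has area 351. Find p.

The doubled signed area Σ (x_i y_{i+1} − x_{i+1} y_i) is linear in p.
With p=0 it equals 611; the coefficient of p is -13 (from the two edges through V_3).
So -13·p + 611 = 2·351 = 702 ⇒ p = -7.

-7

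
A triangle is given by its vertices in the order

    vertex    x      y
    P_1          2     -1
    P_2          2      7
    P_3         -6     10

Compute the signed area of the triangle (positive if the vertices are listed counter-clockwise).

32

Apply the shoelace (surveyor's) formula: 2A = Σ (x_i·y_{i+1} − x_{i+1}·y_i), indices taken mod 3.
Σ = (16) + (62) + (-14) = 64
Signed area = Σ/2 = 32 (positive ⇒ counter-clockwise traversal).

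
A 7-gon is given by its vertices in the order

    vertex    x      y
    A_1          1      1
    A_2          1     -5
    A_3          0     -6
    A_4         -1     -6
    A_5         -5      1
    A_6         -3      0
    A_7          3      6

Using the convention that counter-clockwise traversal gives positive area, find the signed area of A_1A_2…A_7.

Apply the shoelace (surveyor's) formula: 2A = Σ (x_i·y_{i+1} − x_{i+1}·y_i), indices taken mod 7.
Σ = (-6) + (-6) + (-6) + (-31) + (3) + (-18) + (-3) = -67
Signed area = Σ/2 = -33.5 (negative ⇒ clockwise traversal).

-33.5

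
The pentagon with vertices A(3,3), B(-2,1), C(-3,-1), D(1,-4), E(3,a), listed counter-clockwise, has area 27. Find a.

Write out the shoelace sum; only the two edges meeting at E involve a:
2·Area = [(1·a − 3·(-4)) + (3·3 − 3·a)] + 27
       = -2·a + 48 = 54
⇒ a = -3.

-3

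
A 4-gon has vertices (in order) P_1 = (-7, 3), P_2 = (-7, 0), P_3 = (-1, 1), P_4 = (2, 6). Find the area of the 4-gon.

27

Σ = (21) + (-7) + (-8) + (48) = 54
Area = |Σ|/2 = 27.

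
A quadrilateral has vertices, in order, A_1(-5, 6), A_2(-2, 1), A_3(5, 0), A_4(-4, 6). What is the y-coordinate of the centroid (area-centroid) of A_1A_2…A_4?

148/57

Apply Gauss's area formula. First the cross-terms c_i = x_i·y_{i+1} − x_{i+1}·y_i:
  7, -5, 30, 6  ⇒  2A = 38, A = 19.
Then Σ (y_i + y_{i+1})·c_i = 296, so ȳ = 296 / (6·19) = 148/57.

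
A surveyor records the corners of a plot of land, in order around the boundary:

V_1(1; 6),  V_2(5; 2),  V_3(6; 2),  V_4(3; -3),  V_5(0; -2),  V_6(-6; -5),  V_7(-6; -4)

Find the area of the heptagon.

V_1→V_2: (1)(2) − (5)(6) = -28
V_2→V_3: (5)(2) − (6)(2) = -2
V_3→V_4: (6)(-3) − (3)(2) = -24
V_4→V_5: (3)(-2) − (0)(-3) = -6
V_5→V_6: (0)(-5) − (-6)(-2) = -12
V_6→V_7: (-6)(-4) − (-6)(-5) = -6
V_7→V_1: (-6)(6) − (1)(-4) = -32
Σ = -110
Area = |Σ|/2 = 55.

55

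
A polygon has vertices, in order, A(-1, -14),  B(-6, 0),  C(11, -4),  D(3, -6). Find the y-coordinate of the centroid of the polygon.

-430/81

Apply the shoelace (surveyor's) formula. First the cross-terms c_i = x_i·y_{i+1} − x_{i+1}·y_i:
  -84, 24, -54, -48  ⇒  2A = -162, A = -81.
Then Σ (y_i + y_{i+1})·c_i = 2580, so ȳ = 2580 / (6·(-81)) = -430/81.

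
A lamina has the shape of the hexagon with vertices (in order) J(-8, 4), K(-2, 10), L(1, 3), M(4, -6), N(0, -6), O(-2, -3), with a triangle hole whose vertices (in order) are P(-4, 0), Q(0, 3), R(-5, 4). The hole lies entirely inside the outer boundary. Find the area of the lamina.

77.5

Outer boundary:
Apply the shoelace (surveyor's) formula: 2A = Σ (x_i·y_{i+1} − x_{i+1}·y_i), indices taken mod 6.
Cross-terms: -72, -16, -18, -24, -12, -32  ⇒  Σ = -174
Area = |Σ|/2 = 87.
Hole:
Σ = (-12) + (15) + (16) = 19
Area = |Σ|/2 = 9.5.
Net area = 87 − 9.5 = 77.5.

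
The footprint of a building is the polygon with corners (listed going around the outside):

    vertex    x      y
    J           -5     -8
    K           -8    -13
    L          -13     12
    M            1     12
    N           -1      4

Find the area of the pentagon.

194

Apply the shoelace formula: 2A = Σ (x_i·y_{i+1} − x_{i+1}·y_i), indices taken mod 5.
Σ = (1) + (-265) + (-168) + (16) + (28) = -388
Area = |Σ|/2 = 194.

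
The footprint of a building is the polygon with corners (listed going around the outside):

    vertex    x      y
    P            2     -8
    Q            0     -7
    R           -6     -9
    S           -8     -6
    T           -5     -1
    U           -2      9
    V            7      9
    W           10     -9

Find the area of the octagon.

228.5

Apply the surveyor's formula: 2A = Σ (x_i·y_{i+1} − x_{i+1}·y_i), indices taken mod 8.
P→Q: (2)(-7) − (0)(-8) = -14
Q→R: (0)(-9) − (-6)(-7) = -42
R→S: (-6)(-6) − (-8)(-9) = -36
S→T: (-8)(-1) − (-5)(-6) = -22
T→U: (-5)(9) − (-2)(-1) = -47
U→V: (-2)(9) − (7)(9) = -81
V→W: (7)(-9) − (10)(9) = -153
W→P: (10)(-8) − (2)(-9) = -62
Σ = -457
Area = |Σ|/2 = 228.5.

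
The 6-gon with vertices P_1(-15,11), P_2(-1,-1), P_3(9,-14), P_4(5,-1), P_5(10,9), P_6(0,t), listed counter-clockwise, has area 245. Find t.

The doubled signed area Σ (x_i y_{i+1} − x_{i+1} y_i) is linear in t.
With t=0 it equals 165; the coefficient of t is 25 (from the two edges through P_6).
So 25·t + 165 = 2·245 = 490 ⇒ t = 13.

13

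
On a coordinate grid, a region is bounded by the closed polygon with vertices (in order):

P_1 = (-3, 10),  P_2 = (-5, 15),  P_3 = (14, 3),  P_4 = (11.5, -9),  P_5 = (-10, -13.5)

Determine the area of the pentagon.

383.125

Cross-terms: 5, -225, -160.5, -245.25, -140.5  ⇒  Σ = -766.25
Area = |Σ|/2 = 383.125.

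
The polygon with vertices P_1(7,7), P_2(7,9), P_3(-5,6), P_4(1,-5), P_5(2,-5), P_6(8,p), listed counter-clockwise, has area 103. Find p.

3

The doubled signed area Σ (x_i y_{i+1} − x_{i+1} y_i) is linear in p.
With p=0 it equals 221; the coefficient of p is -5 (from the two edges through P_6).
So -5·p + 221 = 2·103 = 206 ⇒ p = 3.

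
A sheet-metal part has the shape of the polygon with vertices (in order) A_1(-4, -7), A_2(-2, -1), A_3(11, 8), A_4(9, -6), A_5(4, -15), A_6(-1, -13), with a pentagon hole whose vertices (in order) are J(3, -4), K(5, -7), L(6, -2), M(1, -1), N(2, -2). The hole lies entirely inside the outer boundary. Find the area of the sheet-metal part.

175.5

Outer boundary:
Σ = (-10) + (-5) + (-138) + (-111) + (-67) + (-45) = -376
Area = |Σ|/2 = 188.
Hole:
Apply the surveyor's formula: 2A = Σ (x_i·y_{i+1} − x_{i+1}·y_i), indices taken mod 5.
J→K: (3)(-7) − (5)(-4) = -1
K→L: (5)(-2) − (6)(-7) = 32
L→M: (6)(-1) − (1)(-2) = -4
M→N: (1)(-2) − (2)(-1) = 0
N→J: (2)(-4) − (3)(-2) = -2
Σ = 25
Area = |Σ|/2 = 12.5.
Net area = 188 − 12.5 = 175.5.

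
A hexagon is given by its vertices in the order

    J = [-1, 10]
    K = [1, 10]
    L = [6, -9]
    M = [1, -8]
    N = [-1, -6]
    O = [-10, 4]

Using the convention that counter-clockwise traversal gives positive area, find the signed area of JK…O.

-151

J→K: (-1)(10) − (1)(10) = -20
K→L: (1)(-9) − (6)(10) = -69
L→M: (6)(-8) − (1)(-9) = -39
M→N: (1)(-6) − (-1)(-8) = -14
N→O: (-1)(4) − (-10)(-6) = -64
O→J: (-10)(10) − (-1)(4) = -96
Σ = -302
Signed area = Σ/2 = -151 (negative ⇒ clockwise traversal).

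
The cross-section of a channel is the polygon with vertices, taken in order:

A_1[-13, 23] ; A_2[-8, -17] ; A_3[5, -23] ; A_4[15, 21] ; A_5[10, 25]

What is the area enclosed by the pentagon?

Σ = (405) + (269) + (450) + (165) + (555) = 1844
Area = |Σ|/2 = 922.

922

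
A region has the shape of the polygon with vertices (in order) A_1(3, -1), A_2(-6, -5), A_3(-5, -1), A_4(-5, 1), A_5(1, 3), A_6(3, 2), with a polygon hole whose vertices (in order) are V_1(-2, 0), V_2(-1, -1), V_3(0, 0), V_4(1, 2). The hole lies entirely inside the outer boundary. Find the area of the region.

38

Outer boundary:
Σ = (-21) + (-19) + (-10) + (-16) + (-7) + (-9) = -82
Area = |Σ|/2 = 41.
Hole:
Σ = (2) + (0) + (0) + (4) = 6
Area = |Σ|/2 = 3.
Net area = 41 − 3 = 38.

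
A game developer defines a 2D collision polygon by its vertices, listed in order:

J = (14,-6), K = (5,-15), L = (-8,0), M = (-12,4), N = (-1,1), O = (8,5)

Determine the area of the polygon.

235.5

Cross-terms: -180, -120, -32, -8, -13, -118  ⇒  Σ = -471
Area = |Σ|/2 = 235.5.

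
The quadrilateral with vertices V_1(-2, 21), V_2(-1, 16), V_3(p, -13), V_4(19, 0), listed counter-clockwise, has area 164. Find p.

The doubled signed area Σ (x_i y_{i+1} − x_{i+1} y_i) is linear in p.
With p=0 it equals 648; the coefficient of p is -16 (from the two edges through V_3).
So -16·p + 648 = 2·164 = 328 ⇒ p = 20.

20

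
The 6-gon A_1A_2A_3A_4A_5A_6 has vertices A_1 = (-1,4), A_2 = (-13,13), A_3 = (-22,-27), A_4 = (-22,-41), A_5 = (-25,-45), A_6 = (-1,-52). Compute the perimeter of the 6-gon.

156

|A_1A_2| = √((-12)² + (9)²) = √225 = 15
|A_2A_3| = √((-9)² + (-40)²) = √1681 = 41
|A_3A_4| = √((0)² + (-14)²) = √196 = 14
|A_4A_5| = √((-3)² + (-4)²) = √25 = 5
|A_5A_6| = √((24)² + (-7)²) = √625 = 25
|A_6A_1| = √((0)² + (56)²) = √3136 = 56
Perimeter = 15 + 41 + 14 + 5 + 25 + 56 = 156.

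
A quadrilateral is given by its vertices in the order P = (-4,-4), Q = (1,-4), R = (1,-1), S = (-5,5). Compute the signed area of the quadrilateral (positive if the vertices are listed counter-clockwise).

Apply the shoelace formula: 2A = Σ (x_i·y_{i+1} − x_{i+1}·y_i), indices taken mod 4.
P→Q: (-4)(-4) − (1)(-4) = 20
Q→R: (1)(-1) − (1)(-4) = 3
R→S: (1)(5) − (-5)(-1) = 0
S→P: (-5)(-4) − (-4)(5) = 40
Σ = 63
Signed area = Σ/2 = 31.5 (positive ⇒ counter-clockwise traversal).

31.5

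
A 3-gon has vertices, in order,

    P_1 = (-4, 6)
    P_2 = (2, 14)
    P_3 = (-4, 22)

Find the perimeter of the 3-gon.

36

|P_1P_2| = √((6)² + (8)²) = √100 = 10
|P_2P_3| = √((-6)² + (8)²) = √100 = 10
|P_3P_1| = √((0)² + (-16)²) = √256 = 16
Perimeter = 10 + 10 + 16 = 36.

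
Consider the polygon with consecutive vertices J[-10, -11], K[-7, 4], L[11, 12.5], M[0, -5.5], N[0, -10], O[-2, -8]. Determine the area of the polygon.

193.5

J→K: (-10)(4) − (-7)(-11) = -117
K→L: (-7)(12.5) − (11)(4) = -131.5
L→M: (11)(-5.5) − (0)(12.5) = -60.5
M→N: (0)(-10) − (0)(-5.5) = 0
N→O: (0)(-8) − (-2)(-10) = -20
O→J: (-2)(-11) − (-10)(-8) = -58
Σ = -387
Area = |Σ|/2 = 193.5.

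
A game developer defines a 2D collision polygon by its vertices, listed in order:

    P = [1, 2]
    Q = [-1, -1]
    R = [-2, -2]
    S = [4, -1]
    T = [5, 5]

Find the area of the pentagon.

20.5

Σ = (1) + (0) + (10) + (25) + (5) = 41
Area = |Σ|/2 = 20.5.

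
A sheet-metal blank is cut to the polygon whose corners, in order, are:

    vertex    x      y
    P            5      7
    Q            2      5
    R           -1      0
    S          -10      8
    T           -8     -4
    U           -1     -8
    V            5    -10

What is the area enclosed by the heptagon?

P→Q: (5)(5) − (2)(7) = 11
Q→R: (2)(0) − (-1)(5) = 5
R→S: (-1)(8) − (-10)(0) = -8
S→T: (-10)(-4) − (-8)(8) = 104
T→U: (-8)(-8) − (-1)(-4) = 60
U→V: (-1)(-10) − (5)(-8) = 50
V→P: (5)(7) − (5)(-10) = 85
Σ = 307
Area = |Σ|/2 = 153.5.

153.5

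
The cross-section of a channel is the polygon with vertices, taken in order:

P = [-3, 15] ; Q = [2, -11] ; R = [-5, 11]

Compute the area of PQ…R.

Σ = (3) + (-33) + (-42) = -72
Area = |Σ|/2 = 36.

36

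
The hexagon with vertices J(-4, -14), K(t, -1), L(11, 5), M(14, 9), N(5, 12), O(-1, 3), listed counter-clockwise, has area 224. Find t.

12

Write out the shoelace sum; only the two edges meeting at K involve t:
2·Area = [((-4)·(-1) − t·(-14)) + (t·5 − 11·(-1))] + 205
       = 19·t + 220 = 448
⇒ t = 12.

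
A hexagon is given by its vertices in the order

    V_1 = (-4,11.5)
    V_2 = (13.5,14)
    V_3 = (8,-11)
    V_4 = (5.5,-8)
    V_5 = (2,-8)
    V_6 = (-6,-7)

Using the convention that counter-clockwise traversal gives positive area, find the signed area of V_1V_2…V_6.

Σ = (-211.25) + (-260.5) + (-3.5) + (-28) + (-62) + (-97) = -662.25
Signed area = Σ/2 = -331.125 (negative ⇒ clockwise traversal).

-331.125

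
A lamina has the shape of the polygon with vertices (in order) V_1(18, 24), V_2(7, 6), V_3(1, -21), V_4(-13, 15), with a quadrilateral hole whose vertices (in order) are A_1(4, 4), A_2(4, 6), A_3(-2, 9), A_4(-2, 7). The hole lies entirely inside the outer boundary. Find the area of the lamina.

514.5

Outer boundary:
Apply Gauss's area formula: 2A = Σ (x_i·y_{i+1} − x_{i+1}·y_i), indices taken mod 4.
V_1→V_2: (18)(6) − (7)(24) = -60
V_2→V_3: (7)(-21) − (1)(6) = -153
V_3→V_4: (1)(15) − (-13)(-21) = -258
V_4→V_1: (-13)(24) − (18)(15) = -582
Σ = -1053
Area = |Σ|/2 = 526.5.
Hole:
Apply the shoelace (surveyor's) formula: 2A = Σ (x_i·y_{i+1} − x_{i+1}·y_i), indices taken mod 4.
Σ = (8) + (48) + (4) + (-36) = 24
Area = |Σ|/2 = 12.
Net area = 526.5 − 12 = 514.5.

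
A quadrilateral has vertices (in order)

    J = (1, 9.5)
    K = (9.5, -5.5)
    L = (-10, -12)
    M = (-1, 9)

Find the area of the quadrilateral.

Σ = (-95.75) + (-169) + (-102) + (-18.5) = -385.25
Area = |Σ|/2 = 192.625.

192.625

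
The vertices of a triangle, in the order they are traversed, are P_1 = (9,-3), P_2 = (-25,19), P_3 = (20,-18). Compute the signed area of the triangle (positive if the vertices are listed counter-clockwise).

Apply the surveyor's formula: 2A = Σ (x_i·y_{i+1} − x_{i+1}·y_i), indices taken mod 3.
Σ = (96) + (70) + (102) = 268
Signed area = Σ/2 = 134 (positive ⇒ counter-clockwise traversal).

134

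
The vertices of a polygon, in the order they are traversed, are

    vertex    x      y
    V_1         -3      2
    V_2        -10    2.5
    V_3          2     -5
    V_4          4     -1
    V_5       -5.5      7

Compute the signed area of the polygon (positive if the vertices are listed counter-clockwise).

Apply the shoelace formula: 2A = Σ (x_i·y_{i+1} − x_{i+1}·y_i), indices taken mod 5.
V_1→V_2: (-3)(2.5) − (-10)(2) = 12.5
V_2→V_3: (-10)(-5) − (2)(2.5) = 45
V_3→V_4: (2)(-1) − (4)(-5) = 18
V_4→V_5: (4)(7) − (-5.5)(-1) = 22.5
V_5→V_1: (-5.5)(2) − (-3)(7) = 10
Σ = 108
Signed area = Σ/2 = 54 (positive ⇒ counter-clockwise traversal).

54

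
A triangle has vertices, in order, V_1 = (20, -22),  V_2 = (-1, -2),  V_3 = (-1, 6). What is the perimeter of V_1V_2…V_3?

|V_1V_2| = √((-21)² + (20)²) = √841 = 29
|V_2V_3| = √((0)² + (8)²) = √64 = 8
|V_3V_1| = √((21)² + (-28)²) = √1225 = 35
Perimeter = 29 + 8 + 35 = 72.

72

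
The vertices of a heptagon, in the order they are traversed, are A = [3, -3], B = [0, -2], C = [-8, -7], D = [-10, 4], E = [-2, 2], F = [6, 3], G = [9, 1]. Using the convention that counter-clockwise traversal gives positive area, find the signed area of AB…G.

-102.5

Apply Gauss's area formula: 2A = Σ (x_i·y_{i+1} − x_{i+1}·y_i), indices taken mod 7.
A→B: (3)(-2) − (0)(-3) = -6
B→C: (0)(-7) − (-8)(-2) = -16
C→D: (-8)(4) − (-10)(-7) = -102
D→E: (-10)(2) − (-2)(4) = -12
E→F: (-2)(3) − (6)(2) = -18
F→G: (6)(1) − (9)(3) = -21
G→A: (9)(-3) − (3)(1) = -30
Σ = -205
Signed area = Σ/2 = -102.5 (negative ⇒ clockwise traversal).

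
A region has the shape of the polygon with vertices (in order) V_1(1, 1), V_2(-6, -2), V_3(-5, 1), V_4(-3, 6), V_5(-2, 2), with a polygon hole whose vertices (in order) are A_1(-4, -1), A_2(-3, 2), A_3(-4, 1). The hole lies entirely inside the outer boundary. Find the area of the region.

17.5

Outer boundary:
Apply the shoelace (surveyor's) formula: 2A = Σ (x_i·y_{i+1} − x_{i+1}·y_i), indices taken mod 5.
Cross-terms: 4, -16, -27, 6, -4  ⇒  Σ = -37
Area = |Σ|/2 = 18.5.
Hole:
Apply the shoelace (surveyor's) formula: 2A = Σ (x_i·y_{i+1} − x_{i+1}·y_i), indices taken mod 3.
Σ = (-11) + (5) + (8) = 2
Area = |Σ|/2 = 1.
Net area = 18.5 − 1 = 17.5.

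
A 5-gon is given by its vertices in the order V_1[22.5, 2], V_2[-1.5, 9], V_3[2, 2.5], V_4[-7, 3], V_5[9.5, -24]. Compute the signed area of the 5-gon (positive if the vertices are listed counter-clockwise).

452.875

Apply the surveyor's formula: 2A = Σ (x_i·y_{i+1} − x_{i+1}·y_i), indices taken mod 5.
Σ = (205.5) + (-21.75) + (23.5) + (139.5) + (559) = 905.75
Signed area = Σ/2 = 452.875 (positive ⇒ counter-clockwise traversal).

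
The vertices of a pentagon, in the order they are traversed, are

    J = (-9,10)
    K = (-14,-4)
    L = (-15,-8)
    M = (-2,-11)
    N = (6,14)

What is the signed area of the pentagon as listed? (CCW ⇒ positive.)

300.5

Apply Gauss's area formula: 2A = Σ (x_i·y_{i+1} − x_{i+1}·y_i), indices taken mod 5.
J→K: (-9)(-4) − (-14)(10) = 176
K→L: (-14)(-8) − (-15)(-4) = 52
L→M: (-15)(-11) − (-2)(-8) = 149
M→N: (-2)(14) − (6)(-11) = 38
N→J: (6)(10) − (-9)(14) = 186
Σ = 601
Signed area = Σ/2 = 300.5 (positive ⇒ counter-clockwise traversal).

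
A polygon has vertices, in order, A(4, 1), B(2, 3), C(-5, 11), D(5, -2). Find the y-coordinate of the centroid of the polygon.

28/9

Apply the shoelace formula. First the cross-terms c_i = x_i·y_{i+1} − x_{i+1}·y_i:
  10, 37, -45, 13  ⇒  2A = 15, A = 7.5.
Then Σ (y_i + y_{i+1})·c_i = 140, so ȳ = 140 / (6·7.5) = 28/9.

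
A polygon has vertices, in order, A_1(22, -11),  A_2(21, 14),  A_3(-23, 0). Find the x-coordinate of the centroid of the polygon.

Apply Gauss's area formula. First the cross-terms c_i = x_i·y_{i+1} − x_{i+1}·y_i:
  539, 322, 253  ⇒  2A = 1114, A = 557.
Then Σ (x_i + x_{i+1})·c_i = 22280, so x̄ = 22280 / (6·557) = 20/3.

20/3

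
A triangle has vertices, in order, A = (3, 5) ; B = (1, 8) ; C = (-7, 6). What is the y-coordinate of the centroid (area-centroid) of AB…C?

Apply the shoelace formula. First the cross-terms c_i = x_i·y_{i+1} − x_{i+1}·y_i:
  19, 62, -53  ⇒  2A = 28, A = 14.
Then Σ (y_i + y_{i+1})·c_i = 532, so ȳ = 532 / (6·14) = 19/3.

19/3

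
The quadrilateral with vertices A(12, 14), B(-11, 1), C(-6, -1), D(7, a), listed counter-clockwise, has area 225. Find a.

Write out the shoelace sum; only the two edges meeting at D involve a:
2·Area = [((-6)·a − 7·(-1)) + (7·14 − 12·a)] + 183
       = -18·a + 288 = 450
⇒ a = -9.

-9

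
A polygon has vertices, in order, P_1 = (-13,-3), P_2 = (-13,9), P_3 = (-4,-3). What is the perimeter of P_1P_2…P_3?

|P_1P_2| = √((0)² + (12)²) = √144 = 12
|P_2P_3| = √((9)² + (-12)²) = √225 = 15
|P_3P_1| = √((-9)² + (0)²) = √81 = 9
Perimeter = 12 + 15 + 9 = 36.

36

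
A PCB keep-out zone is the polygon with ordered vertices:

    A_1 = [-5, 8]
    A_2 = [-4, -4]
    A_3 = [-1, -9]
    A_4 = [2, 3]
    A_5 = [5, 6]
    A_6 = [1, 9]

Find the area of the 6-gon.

94

Apply the surveyor's formula: 2A = Σ (x_i·y_{i+1} − x_{i+1}·y_i), indices taken mod 6.
Σ = (52) + (32) + (15) + (-3) + (39) + (53) = 188
Area = |Σ|/2 = 94.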